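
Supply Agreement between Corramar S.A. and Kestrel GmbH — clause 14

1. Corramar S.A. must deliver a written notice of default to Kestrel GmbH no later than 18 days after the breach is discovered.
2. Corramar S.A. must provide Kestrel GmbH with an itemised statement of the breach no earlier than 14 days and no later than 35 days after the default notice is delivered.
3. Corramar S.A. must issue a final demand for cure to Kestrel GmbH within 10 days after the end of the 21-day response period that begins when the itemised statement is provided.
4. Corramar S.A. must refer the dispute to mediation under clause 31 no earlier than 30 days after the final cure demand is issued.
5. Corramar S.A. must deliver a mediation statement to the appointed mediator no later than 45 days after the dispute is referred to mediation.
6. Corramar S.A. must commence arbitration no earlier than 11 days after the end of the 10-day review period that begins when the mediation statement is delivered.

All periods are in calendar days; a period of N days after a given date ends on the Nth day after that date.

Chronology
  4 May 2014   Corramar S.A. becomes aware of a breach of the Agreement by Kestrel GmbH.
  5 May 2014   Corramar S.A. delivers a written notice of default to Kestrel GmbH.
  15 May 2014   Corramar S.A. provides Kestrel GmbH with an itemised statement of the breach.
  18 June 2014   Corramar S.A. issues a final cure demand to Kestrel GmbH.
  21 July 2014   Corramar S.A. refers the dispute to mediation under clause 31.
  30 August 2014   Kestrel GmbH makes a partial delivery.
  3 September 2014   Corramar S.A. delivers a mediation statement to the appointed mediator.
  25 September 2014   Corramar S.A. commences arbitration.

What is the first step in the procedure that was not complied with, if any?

Step 2

Step 1 — counting 18 days from 4 May 2014 (when the breach is discovered) gives a deadline of 22 May 2014; completed 5 May 2014, before the deadline.
Step 2 — 14 and 35 days from 5 May 2014 (when the default notice is delivered) are 19 May 2014 and 9 June 2014 respectively; 15 May 2014 is 4 days too early.
No need to go further; step 2 was not satisfied.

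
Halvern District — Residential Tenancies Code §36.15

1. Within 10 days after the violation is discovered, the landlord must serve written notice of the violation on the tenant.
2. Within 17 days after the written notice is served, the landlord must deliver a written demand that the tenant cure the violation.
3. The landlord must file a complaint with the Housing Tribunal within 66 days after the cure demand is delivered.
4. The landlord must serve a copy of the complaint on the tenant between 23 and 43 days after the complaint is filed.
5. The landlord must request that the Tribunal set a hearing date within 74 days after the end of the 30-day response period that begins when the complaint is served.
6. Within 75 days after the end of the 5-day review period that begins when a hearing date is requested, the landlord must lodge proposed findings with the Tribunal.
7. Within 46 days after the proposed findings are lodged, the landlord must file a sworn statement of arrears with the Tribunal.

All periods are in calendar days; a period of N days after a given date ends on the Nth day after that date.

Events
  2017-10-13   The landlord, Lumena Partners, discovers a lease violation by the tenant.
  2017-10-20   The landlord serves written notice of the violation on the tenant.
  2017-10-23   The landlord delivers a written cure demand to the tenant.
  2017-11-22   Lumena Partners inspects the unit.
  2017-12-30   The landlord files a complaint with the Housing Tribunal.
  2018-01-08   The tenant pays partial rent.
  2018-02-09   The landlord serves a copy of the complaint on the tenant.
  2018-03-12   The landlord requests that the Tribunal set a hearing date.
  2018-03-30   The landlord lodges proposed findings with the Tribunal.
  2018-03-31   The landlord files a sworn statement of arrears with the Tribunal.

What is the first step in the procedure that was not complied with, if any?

Step 1 — counting 10 days from 2017-10-13 (when the violation is discovered) gives a deadline of 2017-10-23; completed 2017-10-20, before the deadline.
Step 2 — counting 17 days from 2017-10-20 (when the written notice is served) gives a deadline of 2017-11-06; 2017-10-23 is within that limit.
Step 3 — counting 66 days from 2017-10-23 (when the cure demand is delivered) gives a deadline of 2017-12-28; not done until 2017-12-30, 2 days after the deadline.
The analysis stops there.

Step 3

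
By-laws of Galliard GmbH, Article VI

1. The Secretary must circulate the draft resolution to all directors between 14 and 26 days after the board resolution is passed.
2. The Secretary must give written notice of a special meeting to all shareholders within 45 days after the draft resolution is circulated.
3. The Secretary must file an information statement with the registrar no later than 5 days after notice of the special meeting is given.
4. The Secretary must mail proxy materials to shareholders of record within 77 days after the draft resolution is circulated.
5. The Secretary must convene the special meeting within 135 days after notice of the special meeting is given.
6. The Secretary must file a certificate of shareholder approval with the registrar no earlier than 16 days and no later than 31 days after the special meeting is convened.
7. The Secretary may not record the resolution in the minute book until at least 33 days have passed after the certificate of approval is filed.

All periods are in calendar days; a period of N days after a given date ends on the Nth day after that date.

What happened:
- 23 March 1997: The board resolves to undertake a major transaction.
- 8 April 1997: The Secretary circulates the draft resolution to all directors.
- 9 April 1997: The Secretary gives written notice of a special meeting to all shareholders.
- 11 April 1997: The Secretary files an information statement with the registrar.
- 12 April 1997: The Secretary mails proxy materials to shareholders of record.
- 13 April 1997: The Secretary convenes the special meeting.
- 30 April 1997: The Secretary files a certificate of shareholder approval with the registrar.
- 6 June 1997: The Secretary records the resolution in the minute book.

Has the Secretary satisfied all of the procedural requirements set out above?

Yes

Step 1 — 14 and 26 days from 23 March 1997 (when the board resolution is passed) are 6 April 1997 and 18 April 1997 respectively; 8 April 1997 falls inside that range.
Step 2 — counting 45 days from 8 April 1997 (when the draft resolution is circulated) gives a deadline of 23 May 1997; done 9 April 1997 — timely.
Step 3 — counting 5 days from 9 April 1997 (when notice of the special meeting is given) gives a deadline of 14 April 1997; completed 11 April 1997, before the deadline.
Step 4 — counting 77 days from 8 April 1997 (when the draft resolution is circulated) gives a deadline of 24 June 1997; 12 April 1997 is within that limit.
Step 5 — counting 135 days from 9 April 1997 (when notice of the special meeting is given) gives a deadline of 22 August 1997; done 13 April 1997 — timely.
Step 6 — 16 and 31 days from 13 April 1997 (when the special meeting is convened) are 29 April 1997 and 14 May 1997 respectively; 30 April 1997 falls inside that range.
Step 7 — must wait 33 days from 30 April 1997 (when the certificate of approval is filed), so not before 2 June 1997; done 6 June 1997 — permitted.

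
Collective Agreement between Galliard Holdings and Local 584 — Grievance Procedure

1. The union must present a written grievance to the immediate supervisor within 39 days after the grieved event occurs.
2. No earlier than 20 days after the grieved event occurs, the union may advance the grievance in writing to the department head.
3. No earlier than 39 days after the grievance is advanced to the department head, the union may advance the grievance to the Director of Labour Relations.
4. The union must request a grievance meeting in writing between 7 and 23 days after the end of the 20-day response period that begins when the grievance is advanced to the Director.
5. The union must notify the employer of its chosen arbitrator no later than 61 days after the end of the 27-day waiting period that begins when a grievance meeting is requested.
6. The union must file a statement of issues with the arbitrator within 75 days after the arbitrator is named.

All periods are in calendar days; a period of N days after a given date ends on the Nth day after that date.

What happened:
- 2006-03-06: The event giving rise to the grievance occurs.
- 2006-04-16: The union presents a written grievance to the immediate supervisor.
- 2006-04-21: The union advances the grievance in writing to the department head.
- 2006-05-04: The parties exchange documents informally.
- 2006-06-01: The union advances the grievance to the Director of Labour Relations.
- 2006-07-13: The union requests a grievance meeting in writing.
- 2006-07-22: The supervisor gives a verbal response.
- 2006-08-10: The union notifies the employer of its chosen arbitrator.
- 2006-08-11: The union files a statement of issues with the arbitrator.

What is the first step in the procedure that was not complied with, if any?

Step 1

Step 1: 39 days after 2006-03-06 (when the grieved event occurs) is 2006-04-14; done 2006-04-16 — 2 days late.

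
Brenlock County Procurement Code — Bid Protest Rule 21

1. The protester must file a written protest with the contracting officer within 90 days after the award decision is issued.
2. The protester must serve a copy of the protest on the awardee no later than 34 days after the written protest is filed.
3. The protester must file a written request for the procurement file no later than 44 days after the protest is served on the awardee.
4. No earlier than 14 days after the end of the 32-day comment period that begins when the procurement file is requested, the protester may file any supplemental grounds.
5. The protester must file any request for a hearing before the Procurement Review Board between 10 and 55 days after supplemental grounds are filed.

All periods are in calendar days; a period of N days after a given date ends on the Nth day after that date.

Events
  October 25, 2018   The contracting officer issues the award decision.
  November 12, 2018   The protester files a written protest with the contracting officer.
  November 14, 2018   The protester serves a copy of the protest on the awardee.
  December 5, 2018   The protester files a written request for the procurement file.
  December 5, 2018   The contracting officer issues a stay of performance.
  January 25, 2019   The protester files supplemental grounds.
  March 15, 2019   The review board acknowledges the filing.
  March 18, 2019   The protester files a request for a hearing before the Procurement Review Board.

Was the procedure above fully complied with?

Yes

(1) due by October 25, 2018 + 90 days = January 23, 2019; completed November 12, 2018, before the deadline.
(2) due by November 12, 2018 + 34 days = December 16, 2018; completed November 14, 2018, before the deadline.
(3) due by November 14, 2018 + 44 days = December 28, 2018; completed December 5, 2018, before the deadline.
(4) permitted from January 6, 2019 + 14 days = January 20, 2019 onward; done January 25, 2019, after the minimum wait.
(5) the permitted window runs from January 25, 2019 + 10 = February 4, 2019 to January 25, 2019 + 55 = March 21, 2019; done March 18, 2019, which is between those dates.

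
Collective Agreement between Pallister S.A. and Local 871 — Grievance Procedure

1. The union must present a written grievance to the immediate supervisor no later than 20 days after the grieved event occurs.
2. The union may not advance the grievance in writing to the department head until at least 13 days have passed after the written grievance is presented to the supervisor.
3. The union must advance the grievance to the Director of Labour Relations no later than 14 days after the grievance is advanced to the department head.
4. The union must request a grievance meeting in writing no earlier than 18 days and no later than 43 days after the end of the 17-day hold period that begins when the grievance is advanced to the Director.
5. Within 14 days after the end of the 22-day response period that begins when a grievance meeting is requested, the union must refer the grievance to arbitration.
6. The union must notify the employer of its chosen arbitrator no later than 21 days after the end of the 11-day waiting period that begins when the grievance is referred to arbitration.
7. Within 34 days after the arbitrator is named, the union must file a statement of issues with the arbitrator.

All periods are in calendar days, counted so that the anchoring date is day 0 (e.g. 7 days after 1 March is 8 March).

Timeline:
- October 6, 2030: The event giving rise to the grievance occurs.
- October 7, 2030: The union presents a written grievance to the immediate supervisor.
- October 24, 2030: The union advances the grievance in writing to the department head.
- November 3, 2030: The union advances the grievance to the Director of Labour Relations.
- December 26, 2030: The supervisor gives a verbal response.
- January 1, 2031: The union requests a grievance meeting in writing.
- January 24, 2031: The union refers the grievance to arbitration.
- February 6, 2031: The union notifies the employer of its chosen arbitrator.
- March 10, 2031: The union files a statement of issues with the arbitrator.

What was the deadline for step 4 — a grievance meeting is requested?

January 2, 2031

The grievance is advanced to the Director on November 3, 2030; the 17-day hold period therefore ends November 20, 2030, and step 4 runs from that date. The window is 18–43 days after November 20, 2030; it closes on January 2, 2031.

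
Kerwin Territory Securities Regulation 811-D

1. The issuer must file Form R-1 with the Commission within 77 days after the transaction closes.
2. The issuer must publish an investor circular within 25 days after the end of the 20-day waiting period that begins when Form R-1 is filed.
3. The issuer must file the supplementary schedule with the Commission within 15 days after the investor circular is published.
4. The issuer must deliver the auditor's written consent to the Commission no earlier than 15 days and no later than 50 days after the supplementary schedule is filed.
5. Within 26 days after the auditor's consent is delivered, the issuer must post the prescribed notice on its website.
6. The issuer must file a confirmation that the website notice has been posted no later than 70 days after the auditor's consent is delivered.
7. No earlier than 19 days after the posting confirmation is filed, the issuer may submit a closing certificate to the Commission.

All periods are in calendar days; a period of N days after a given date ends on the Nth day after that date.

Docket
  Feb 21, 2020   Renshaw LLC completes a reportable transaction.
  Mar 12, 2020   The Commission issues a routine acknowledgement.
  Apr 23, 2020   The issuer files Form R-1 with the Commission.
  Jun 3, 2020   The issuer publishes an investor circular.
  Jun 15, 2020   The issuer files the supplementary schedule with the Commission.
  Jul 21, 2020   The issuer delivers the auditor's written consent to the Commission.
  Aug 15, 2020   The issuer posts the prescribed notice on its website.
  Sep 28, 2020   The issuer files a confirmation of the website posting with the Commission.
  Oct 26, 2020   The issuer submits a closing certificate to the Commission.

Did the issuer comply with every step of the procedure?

Step 1: 77 days after Feb 21, 2020 (when the transaction closes) is May 8, 2020; completed Apr 23, 2020, before the deadline.
Step 2: 25 days after May 13, 2020 (end of the 20-day waiting period, which began when Form R-1 is filed on Apr 23, 2020) is Jun 7, 2020; done Jun 3, 2020 — timely.
Step 3: 15 days after Jun 3, 2020 (when the investor circular is published) is Jun 18, 2020; Jun 15, 2020 is within that limit.
Step 4: the window is 15–50 days after Jun 15, 2020 (when the supplementary schedule is filed), so Jun 30, 2020 through Aug 4, 2020; done Jul 21, 2020 — within the window.
Step 5: 26 days after Jul 21, 2020 (when the auditor's consent is delivered) is Aug 16, 2020; completed Aug 15, 2020, before the deadline.
Step 6: 70 days after Jul 21, 2020 (when the auditor's consent is delivered) is Sep 29, 2020; completed Sep 28, 2020, before the deadline.
Step 7: the earliest permitted date is 19 days after Sep 28, 2020 (when the posting confirmation is filed), i.e. Oct 17, 2020; Oct 26, 2020 is on or after that date.

Yes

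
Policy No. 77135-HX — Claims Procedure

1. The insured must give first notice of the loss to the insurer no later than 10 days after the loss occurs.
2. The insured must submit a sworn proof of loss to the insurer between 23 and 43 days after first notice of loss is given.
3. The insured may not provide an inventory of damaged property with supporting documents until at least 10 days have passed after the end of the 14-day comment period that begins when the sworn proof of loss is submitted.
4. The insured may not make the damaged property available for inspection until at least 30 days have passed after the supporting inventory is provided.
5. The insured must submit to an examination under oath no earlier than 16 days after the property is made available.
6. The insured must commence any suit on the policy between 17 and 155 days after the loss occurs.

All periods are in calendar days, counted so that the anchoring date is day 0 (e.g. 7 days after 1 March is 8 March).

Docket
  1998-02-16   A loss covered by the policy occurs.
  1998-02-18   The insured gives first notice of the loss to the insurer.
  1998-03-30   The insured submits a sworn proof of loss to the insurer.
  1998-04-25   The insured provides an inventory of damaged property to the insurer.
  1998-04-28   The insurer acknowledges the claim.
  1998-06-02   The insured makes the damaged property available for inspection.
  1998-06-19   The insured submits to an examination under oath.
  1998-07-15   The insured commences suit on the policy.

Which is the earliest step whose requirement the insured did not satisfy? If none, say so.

None — every step was satisfied

Step 1 — counting 10 days from 1998-02-16 (when the loss occurs) gives a deadline of 1998-02-26; done 1998-02-18 — timely.
Step 2 — 23 and 43 days from 1998-02-18 (when first notice of loss is given) are 1998-03-13 and 1998-04-02 respectively; 1998-03-30 falls inside that range.
Step 3 — must wait 10 days from 1998-04-13 (end of the 14-day comment period, which began when the sworn proof of loss is submitted on 1998-03-30), so not before 1998-04-23; done 1998-04-25 — permitted.
Step 4 — must wait 30 days from 1998-04-25 (when the supporting inventory is provided), so not before 1998-05-25; 1998-06-02 is on or after that date.
Step 5 — must wait 16 days from 1998-06-02 (when the property is made available), so not before 1998-06-18; 1998-06-19 is on or after that date.
Step 6 — 17 and 155 days from 1998-02-16 (when the loss occurs) are 1998-03-05 and 1998-07-21 respectively; done 1998-07-15, which is between those dates.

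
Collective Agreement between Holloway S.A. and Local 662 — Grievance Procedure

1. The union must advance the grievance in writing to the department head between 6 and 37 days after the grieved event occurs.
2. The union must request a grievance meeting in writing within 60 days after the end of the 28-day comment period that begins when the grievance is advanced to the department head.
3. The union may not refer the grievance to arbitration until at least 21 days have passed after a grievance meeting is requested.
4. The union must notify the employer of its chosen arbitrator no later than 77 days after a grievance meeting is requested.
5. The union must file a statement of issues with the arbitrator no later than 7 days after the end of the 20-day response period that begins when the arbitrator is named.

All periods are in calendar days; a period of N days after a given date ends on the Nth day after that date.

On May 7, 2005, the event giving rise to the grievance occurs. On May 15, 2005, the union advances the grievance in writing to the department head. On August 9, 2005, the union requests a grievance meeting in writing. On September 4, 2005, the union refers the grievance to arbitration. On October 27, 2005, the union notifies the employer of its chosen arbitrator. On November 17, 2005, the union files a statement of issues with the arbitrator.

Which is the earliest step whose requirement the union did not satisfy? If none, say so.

Step 1: the window is 6–37 days after May 7, 2005 (when the grieved event occurs), so May 13, 2005 through June 13, 2005; May 15, 2005 falls inside that range.
Step 2: 60 days after June 12, 2005 (end of the 28-day comment period, which began when the grievance is advanced to the department head on May 15, 2005) is August 11, 2005; August 9, 2005 is within that limit.
Step 3: the earliest permitted date is 21 days after August 9, 2005 (when a grievance meeting is requested), i.e. August 30, 2005; September 4, 2005 is on or after that date.
Step 4: 77 days after August 9, 2005 (when a grievance meeting is requested) is October 25, 2005; October 27, 2005 misses that deadline by 2 days.
No need to go further; step 4 was not satisfied.

Step 4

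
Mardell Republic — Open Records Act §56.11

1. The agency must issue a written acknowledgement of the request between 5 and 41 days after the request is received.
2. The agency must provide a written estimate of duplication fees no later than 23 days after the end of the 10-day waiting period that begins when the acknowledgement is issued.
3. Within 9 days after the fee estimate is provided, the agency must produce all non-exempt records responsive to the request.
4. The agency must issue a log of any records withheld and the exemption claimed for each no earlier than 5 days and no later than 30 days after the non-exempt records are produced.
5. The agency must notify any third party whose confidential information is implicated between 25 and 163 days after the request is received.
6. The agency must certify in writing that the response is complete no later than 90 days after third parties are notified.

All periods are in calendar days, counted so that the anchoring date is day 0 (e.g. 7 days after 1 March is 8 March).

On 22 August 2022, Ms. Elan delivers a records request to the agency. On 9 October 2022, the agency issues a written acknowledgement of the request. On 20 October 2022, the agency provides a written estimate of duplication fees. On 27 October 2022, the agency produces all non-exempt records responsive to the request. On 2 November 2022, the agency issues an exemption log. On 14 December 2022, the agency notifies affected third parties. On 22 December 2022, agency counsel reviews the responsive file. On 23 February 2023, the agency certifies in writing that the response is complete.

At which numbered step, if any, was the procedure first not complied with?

Step 1

Step 1: the window is 5–41 days after 22 August 2022 (when the request is received), so 27 August 2022 through 2 October 2022; done 9 October 2022 — 7 days after the window closed.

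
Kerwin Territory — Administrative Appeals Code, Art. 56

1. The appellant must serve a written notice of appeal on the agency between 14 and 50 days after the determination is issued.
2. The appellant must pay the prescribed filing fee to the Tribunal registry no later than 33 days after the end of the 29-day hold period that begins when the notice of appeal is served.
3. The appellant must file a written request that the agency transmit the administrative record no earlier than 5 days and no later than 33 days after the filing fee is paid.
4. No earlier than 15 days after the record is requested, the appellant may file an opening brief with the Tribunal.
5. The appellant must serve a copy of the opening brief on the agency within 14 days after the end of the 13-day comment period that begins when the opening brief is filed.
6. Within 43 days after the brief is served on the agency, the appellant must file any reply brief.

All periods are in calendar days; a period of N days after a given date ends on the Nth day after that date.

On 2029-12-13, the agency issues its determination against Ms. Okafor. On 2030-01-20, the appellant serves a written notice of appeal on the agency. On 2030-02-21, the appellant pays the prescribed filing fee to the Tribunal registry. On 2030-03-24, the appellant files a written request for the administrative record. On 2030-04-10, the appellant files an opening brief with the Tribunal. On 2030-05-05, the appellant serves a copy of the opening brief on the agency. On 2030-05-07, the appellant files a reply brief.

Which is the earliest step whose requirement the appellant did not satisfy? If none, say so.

Step 1: the window is 14–50 days after 2029-12-13 (when the determination is issued), so 2029-12-27 through 2030-02-01; 2030-01-20 falls inside that range.
Step 2: 33 days after 2030-02-18 (end of the 29-day hold period, which began when the notice of appeal is served on 2030-01-20) is 2030-03-23; 2030-02-21 is within that limit.
Step 3: the window is 5–33 days after 2030-02-21 (when the filing fee is paid), so 2030-02-26 through 2030-03-26; 2030-03-24 falls inside that range.
Step 4: the earliest permitted date is 15 days after 2030-03-24 (when the record is requested), i.e. 2030-04-08; done 2030-04-10 — permitted.
Step 5: 14 days after 2030-04-23 (end of the 13-day comment period, which began when the opening brief is filed on 2030-04-10) is 2030-05-07; 2030-05-05 is within that limit.
Step 6: 43 days after 2030-05-05 (when the brief is served on the agency) is 2030-06-17; completed 2030-05-07, before the deadline.

None — every step was satisfied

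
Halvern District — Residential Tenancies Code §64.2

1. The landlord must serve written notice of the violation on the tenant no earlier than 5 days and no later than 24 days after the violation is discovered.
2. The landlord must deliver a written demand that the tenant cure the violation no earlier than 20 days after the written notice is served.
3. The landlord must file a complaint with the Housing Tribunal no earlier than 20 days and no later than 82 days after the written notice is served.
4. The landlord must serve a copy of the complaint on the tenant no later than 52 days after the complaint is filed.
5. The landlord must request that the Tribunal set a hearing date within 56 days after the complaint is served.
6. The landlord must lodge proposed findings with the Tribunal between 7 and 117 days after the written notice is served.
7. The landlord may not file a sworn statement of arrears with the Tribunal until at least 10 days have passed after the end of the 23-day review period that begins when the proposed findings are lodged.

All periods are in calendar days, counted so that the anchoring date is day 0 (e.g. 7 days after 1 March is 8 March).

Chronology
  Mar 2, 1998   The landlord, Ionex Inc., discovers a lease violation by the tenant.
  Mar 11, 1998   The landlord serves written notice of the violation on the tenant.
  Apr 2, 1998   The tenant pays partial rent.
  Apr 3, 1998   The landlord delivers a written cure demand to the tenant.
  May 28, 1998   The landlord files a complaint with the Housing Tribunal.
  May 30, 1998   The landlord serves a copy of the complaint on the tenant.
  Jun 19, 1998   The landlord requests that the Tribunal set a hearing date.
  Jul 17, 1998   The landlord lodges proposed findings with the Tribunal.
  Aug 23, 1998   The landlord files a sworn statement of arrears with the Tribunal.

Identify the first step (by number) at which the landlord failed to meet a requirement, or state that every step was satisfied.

Step 1: the window is 5–24 days after Mar 2, 1998 (when the violation is discovered), so Mar 7, 1998 through Mar 26, 1998; done Mar 11, 1998 — within the window.
Step 2: the earliest permitted date is 20 days after Mar 11, 1998 (when the written notice is served), i.e. Mar 31, 1998; done Apr 3, 1998, after the minimum wait.
Step 3: the window is 20–82 days after Mar 11, 1998 (when the written notice is served), so Mar 31, 1998 through Jun 1, 1998; May 28, 1998 falls inside that range.
Step 4: 52 days after May 28, 1998 (when the complaint is filed) is Jul 19, 1998; completed May 30, 1998, before the deadline.
Step 5: 56 days after May 30, 1998 (when the complaint is served) is Jul 25, 1998; done Jun 19, 1998 — timely.
Step 6: the window is 7–117 days after Mar 11, 1998 (when the written notice is served), so Mar 18, 1998 through Jul 6, 1998; done Jul 17, 1998 — 11 days after the window closed.
That is the first point of non-compliance.

Step 6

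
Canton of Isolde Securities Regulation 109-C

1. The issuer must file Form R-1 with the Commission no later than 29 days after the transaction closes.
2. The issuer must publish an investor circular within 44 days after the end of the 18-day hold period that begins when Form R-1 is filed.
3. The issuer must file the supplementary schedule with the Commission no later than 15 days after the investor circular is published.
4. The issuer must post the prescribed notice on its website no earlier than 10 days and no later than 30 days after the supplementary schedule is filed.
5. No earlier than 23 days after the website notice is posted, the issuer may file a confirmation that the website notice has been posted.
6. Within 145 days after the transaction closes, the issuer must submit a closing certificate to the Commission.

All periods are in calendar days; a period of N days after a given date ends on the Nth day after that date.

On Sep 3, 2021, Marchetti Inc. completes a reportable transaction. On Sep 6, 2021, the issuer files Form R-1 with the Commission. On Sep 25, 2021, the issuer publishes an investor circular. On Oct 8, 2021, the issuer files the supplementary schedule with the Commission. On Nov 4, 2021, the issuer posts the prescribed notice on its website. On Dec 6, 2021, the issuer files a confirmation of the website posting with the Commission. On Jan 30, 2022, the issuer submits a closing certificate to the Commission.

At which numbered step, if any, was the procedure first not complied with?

Step 1: 29 days after Sep 3, 2021 (when the transaction closes) is Oct 2, 2021; completed Sep 6, 2021, before the deadline.
Step 2: 44 days after Sep 24, 2021 (end of the 18-day hold period, which began when Form R-1 is filed on Sep 6, 2021) is Nov 7, 2021; completed Sep 25, 2021, before the deadline.
Step 3: 15 days after Sep 25, 2021 (when the investor circular is published) is Oct 10, 2021; completed Oct 8, 2021, before the deadline.
Step 4: the window is 10–30 days after Oct 8, 2021 (when the supplementary schedule is filed), so Oct 18, 2021 through Nov 7, 2021; Nov 4, 2021 falls inside that range.
Step 5: the earliest permitted date is 23 days after Nov 4, 2021 (when the website notice is posted), i.e. Nov 27, 2021; done Dec 6, 2021 — permitted.
Step 6: 145 days after Sep 3, 2021 (when the transaction closes) is Jan 26, 2022; Jan 30, 2022 misses that deadline by 4 days.

Step 6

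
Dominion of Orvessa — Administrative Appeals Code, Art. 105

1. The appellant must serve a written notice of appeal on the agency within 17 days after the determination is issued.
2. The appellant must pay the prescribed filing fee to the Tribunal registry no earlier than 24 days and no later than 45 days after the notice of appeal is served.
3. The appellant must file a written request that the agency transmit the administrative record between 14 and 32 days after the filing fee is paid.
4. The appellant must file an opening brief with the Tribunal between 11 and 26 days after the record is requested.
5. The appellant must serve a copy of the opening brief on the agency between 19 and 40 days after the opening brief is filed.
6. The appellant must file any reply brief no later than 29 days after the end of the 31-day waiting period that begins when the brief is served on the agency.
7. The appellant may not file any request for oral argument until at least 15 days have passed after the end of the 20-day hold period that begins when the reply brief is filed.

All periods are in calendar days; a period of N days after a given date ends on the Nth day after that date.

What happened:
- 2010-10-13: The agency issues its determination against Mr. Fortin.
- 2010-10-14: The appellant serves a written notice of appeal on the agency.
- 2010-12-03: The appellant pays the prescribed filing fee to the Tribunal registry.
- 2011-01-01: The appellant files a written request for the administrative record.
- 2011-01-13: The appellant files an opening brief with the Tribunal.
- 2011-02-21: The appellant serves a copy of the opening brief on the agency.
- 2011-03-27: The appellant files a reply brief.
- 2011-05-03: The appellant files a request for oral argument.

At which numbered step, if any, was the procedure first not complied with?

Step 1: 17 days after 2010-10-13 (when the determination is issued) is 2010-10-30; 2010-10-14 is within that limit.
Step 2: the window is 24–45 days after 2010-10-14 (when the notice of appeal is served), so 2010-11-07 through 2010-11-28; 2010-12-03 is 5 days past the end of the window.
Later steps need not be reached.

Step 2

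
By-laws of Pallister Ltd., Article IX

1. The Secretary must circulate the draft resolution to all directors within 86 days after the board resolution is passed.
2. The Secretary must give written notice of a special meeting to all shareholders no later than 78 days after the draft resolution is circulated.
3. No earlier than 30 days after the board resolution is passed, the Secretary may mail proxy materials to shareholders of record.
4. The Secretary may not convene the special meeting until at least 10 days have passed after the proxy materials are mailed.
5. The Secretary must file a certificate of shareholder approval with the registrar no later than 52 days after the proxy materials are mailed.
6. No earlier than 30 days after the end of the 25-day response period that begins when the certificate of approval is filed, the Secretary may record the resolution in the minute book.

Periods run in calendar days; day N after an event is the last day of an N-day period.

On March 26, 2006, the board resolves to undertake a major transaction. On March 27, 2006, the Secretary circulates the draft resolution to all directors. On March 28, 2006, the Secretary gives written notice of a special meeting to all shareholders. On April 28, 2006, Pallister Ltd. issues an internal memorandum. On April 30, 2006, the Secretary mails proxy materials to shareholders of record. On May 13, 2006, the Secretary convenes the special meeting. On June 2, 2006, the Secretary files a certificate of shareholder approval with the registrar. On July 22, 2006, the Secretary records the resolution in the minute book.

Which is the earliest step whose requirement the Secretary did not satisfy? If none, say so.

Step 6

(1) due by March 26, 2006 + 86 days = June 20, 2006; completed March 27, 2006, before the deadline.
(2) due by March 27, 2006 + 78 days = June 13, 2006; done March 28, 2006 — timely.
(3) permitted from March 26, 2006 + 30 days = April 25, 2006 onward; April 30, 2006 is on or after that date.
(4) permitted from April 30, 2006 + 10 days = May 10, 2006 onward; done May 13, 2006, after the minimum wait.
(5) due by April 30, 2006 + 52 days = June 21, 2006; completed June 2, 2006, before the deadline.
(6) permitted from June 27, 2006 + 30 days = July 27, 2006 onward; July 22, 2006 is 5 days before the earliest permitted date.
That is the first point of non-compliance.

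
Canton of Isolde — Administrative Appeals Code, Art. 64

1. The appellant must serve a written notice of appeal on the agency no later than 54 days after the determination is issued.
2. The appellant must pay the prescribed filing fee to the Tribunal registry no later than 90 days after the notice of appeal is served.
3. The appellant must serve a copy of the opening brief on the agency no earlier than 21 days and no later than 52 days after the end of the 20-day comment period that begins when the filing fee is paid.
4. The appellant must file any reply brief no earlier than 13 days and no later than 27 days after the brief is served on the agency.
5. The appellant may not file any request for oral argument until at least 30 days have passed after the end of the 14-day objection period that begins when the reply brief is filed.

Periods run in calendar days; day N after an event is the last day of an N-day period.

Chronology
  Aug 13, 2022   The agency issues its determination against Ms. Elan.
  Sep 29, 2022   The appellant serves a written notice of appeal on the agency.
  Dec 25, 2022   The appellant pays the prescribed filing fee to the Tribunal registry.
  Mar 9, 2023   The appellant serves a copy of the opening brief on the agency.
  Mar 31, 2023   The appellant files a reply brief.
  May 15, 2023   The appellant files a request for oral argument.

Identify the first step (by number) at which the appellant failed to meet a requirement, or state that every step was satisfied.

(1) due by Aug 13, 2022 + 54 days = Oct 6, 2022; completed Sep 29, 2022, before the deadline.
(2) due by Sep 29, 2022 + 90 days = Dec 28, 2022; done Dec 25, 2022 — timely.
(3) the permitted window runs from Jan 14, 2023 + 21 = Feb 4, 2023 to Jan 14, 2023 + 52 = Mar 7, 2023; Mar 9, 2023 is 2 days past the end of the window.
Later steps need not be reached.

Step 3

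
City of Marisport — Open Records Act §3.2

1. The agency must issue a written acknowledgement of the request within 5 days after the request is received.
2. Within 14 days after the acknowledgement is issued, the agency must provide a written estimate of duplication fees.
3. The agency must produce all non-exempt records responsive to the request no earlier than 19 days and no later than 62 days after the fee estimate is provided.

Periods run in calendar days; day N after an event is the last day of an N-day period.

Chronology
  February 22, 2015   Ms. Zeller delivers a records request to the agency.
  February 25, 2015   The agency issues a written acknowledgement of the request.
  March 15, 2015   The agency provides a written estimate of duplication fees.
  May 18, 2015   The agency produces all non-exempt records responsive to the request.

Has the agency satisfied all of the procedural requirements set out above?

No

Step 1: 5 days after February 22, 2015 (when the request is received) is February 27, 2015; completed February 25, 2015, before the deadline.
Step 2: 14 days after February 25, 2015 (when the acknowledgement is issued) is March 11, 2015; March 15, 2015 misses that deadline by 4 days.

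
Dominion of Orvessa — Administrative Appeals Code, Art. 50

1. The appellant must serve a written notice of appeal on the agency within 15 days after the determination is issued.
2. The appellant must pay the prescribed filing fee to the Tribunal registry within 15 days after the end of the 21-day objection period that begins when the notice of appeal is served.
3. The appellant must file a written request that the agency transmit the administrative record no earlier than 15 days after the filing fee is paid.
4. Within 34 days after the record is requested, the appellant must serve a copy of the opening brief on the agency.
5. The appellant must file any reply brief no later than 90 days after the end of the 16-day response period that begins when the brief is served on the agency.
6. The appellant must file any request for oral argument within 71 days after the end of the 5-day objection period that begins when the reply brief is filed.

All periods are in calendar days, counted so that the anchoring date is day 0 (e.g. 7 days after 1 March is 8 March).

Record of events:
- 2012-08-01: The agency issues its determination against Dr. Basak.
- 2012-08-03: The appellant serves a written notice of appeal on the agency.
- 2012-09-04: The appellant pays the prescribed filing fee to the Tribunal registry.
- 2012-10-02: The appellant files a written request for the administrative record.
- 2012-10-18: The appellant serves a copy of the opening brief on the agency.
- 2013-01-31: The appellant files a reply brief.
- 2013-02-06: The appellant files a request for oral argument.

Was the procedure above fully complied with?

(1) due by 2012-08-01 + 15 days = 2012-08-16; done 2012-08-03 — timely.
(2) due by 2012-08-24 + 15 days = 2012-09-08; 2012-09-04 is within that limit.
(3) permitted from 2012-09-04 + 15 days = 2012-09-19 onward; done 2012-10-02 — permitted.
(4) due by 2012-10-02 + 34 days = 2012-11-05; 2012-10-18 is within that limit.
(5) due by 2012-11-03 + 90 days = 2013-02-01; completed 2013-01-31, before the deadline.
(6) due by 2013-02-05 + 71 days = 2013-04-17; done 2013-02-06 — timely.

Yes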